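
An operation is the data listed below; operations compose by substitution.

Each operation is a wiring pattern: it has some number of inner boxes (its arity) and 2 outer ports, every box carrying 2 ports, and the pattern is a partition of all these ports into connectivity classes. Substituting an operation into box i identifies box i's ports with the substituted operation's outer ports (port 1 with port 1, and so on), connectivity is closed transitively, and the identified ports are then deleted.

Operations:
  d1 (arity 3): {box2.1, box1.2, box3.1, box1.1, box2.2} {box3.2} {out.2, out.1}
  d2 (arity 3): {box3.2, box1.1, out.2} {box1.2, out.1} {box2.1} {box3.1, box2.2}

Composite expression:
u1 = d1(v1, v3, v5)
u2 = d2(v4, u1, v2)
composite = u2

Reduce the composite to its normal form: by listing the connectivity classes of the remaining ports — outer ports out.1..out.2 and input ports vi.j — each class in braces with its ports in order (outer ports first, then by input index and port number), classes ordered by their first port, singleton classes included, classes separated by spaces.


{out.1, v4.2} {out.2, v2.2, v4.1} {v1.1, v1.2, v3.1, v3.2, v5.1} {v2.1} {v5.2}

Reachability decides: close wires over d2-identified ports.
d1 over (v1, v3, v5) gives {out.1, out.2} {v1.1, v1.2, v3.1, v3.2, v5.1} {v5.2}, out.j being that stage's outer ports
d2 over (v4, v1, v3, v5, v2) gives {out.1, v4.2} {out.2, v2.2, v4.1} {v1.1, v1.2, v3.1, v3.2, v5.1} {v2.1} {v5.2}, out.j being that stage's outer ports


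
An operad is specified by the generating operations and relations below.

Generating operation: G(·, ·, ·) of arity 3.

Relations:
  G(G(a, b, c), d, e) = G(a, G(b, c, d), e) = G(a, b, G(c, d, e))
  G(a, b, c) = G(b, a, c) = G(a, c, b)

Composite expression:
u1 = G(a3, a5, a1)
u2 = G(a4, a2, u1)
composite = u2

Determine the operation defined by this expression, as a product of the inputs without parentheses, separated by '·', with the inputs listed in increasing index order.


a1 · a2 · a3 · a4 · a5

Shape and order are irrelevant to G; the a-input set decides.
G(a3, a5, a1) flattens to a3 · a5 · a1
G(a4, a2, G(a3, a5, a1)) flattens to a4 · a2 · a3 · a5 · a1
the factors in increasing index order: a1 · a2 · a3 · a4 · a5


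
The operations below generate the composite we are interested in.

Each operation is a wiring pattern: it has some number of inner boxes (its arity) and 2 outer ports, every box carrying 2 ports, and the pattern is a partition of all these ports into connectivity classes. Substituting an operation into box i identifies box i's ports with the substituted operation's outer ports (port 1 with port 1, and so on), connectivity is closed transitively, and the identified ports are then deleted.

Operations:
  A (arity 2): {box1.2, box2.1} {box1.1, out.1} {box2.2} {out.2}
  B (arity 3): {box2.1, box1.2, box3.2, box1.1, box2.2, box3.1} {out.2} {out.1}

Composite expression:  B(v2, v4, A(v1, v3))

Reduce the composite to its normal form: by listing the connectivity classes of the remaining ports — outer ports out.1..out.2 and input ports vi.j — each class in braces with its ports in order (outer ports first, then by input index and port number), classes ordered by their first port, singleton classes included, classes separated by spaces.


{out.1} {out.2} {v1.1, v2.1, v2.2, v4.1, v4.2} {v1.2, v3.1} {v3.2}

Connectivity passes through glued B-boundaries; trace each wire chain.
composing A on (v1, v3), with out.j its own outer ports: {out.1, v1.1} {out.2} {v1.2, v3.1} {v3.2}
composing B on (v2, v4, v1, v3), with out.j its own outer ports: {out.1} {out.2} {v1.1, v2.1, v2.2, v4.1, v4.2} {v1.2, v3.1} {v3.2}


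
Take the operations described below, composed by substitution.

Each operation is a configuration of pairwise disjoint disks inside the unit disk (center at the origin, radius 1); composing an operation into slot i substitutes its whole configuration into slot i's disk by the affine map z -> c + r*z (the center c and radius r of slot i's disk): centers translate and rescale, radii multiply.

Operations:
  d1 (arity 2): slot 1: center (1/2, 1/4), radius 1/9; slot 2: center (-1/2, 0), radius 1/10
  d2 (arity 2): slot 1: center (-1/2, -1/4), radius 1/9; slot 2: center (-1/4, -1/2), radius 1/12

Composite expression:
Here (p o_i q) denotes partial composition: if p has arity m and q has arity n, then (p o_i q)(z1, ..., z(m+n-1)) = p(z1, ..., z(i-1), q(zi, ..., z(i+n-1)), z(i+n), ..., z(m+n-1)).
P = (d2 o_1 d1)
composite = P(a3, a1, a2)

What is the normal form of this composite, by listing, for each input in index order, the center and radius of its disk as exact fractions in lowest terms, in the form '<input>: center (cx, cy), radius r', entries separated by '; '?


Follow each a-input down from d2: c' goes to c + r*c', radius to r*r'.
input a3: composing its 2 substitution steps yields center (-4/9, -2/9), radius 1/81
input a1: composing its 2 substitution steps yields center (-5/9, -1/4), radius 1/90
input a2: composing its 1 substitution step yields center (-1/4, -1/2), radius 1/12

a1: center (-5/9, -1/4), radius 1/90; a2: center (-1/4, -1/2), radius 1/12; a3: center (-4/9, -2/9), radius 1/81


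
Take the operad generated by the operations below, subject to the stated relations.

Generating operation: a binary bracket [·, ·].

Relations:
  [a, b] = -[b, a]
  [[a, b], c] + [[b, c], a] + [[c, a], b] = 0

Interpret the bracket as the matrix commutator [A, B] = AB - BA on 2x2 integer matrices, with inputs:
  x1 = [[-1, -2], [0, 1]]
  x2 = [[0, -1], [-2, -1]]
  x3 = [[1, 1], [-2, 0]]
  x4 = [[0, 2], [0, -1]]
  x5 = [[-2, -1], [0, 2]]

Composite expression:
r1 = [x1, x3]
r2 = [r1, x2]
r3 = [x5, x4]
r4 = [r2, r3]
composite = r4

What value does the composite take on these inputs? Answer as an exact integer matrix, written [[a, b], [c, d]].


[[84, 56], [0, -84]]

[x1, x3] = [[4, 0], [-4, -4]]
[[x1, x3], x2] = [[-4, -8], [12, 4]]
[x5, x4] = [[0, -7], [0, 0]]
[[[x1, x3], x2], [x5, x4]] = [[84, 56], [0, -84]]


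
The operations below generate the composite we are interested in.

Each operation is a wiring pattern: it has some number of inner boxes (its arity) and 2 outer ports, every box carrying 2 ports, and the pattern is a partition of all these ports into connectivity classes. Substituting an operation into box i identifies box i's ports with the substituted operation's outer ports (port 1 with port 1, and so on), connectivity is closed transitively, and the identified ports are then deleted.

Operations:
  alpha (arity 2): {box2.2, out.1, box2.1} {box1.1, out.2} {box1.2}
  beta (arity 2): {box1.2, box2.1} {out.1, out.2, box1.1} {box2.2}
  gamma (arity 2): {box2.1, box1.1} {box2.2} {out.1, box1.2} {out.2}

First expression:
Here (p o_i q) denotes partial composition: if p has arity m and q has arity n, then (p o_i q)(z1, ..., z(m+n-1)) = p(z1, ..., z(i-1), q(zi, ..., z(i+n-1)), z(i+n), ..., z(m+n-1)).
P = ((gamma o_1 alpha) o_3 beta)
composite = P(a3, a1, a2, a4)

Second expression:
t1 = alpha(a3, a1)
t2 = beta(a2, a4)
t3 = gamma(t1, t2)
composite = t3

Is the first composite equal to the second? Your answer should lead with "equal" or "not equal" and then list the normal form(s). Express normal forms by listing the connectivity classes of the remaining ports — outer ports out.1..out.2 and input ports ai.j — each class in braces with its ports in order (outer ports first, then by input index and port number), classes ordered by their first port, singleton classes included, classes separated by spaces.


equal; both compose to {out.1, a3.1} {out.2} {a1.1, a1.2, a2.1} {a2.2, a4.1} {a3.2} {a4.2}


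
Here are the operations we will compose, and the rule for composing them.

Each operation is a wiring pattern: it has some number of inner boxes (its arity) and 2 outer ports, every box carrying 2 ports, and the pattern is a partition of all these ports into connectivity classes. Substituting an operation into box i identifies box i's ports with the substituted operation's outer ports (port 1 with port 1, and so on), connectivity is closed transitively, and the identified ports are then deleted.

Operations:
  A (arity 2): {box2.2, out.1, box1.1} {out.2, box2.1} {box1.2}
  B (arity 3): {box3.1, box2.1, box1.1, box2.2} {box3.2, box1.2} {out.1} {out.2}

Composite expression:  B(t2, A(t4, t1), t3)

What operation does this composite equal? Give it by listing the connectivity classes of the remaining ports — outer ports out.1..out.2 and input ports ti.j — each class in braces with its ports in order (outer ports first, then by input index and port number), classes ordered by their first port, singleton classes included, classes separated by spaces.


{out.1} {out.2} {t1.1, t1.2, t2.1, t3.1, t4.1} {t2.2, t3.2} {t4.2}

Substituting into B glues patterns; closure does the rest.
stage A: inputs (t4, t1), connectivity {out.1, t1.2, t4.1} {out.2, t1.1} {t4.2}, out.j its boundary
stage B: inputs (t2, t4, t1, t3), connectivity {out.1} {out.2} {t1.1, t1.2, t2.1, t3.1, t4.1} {t2.2, t3.2} {t4.2}, out.j its boundary


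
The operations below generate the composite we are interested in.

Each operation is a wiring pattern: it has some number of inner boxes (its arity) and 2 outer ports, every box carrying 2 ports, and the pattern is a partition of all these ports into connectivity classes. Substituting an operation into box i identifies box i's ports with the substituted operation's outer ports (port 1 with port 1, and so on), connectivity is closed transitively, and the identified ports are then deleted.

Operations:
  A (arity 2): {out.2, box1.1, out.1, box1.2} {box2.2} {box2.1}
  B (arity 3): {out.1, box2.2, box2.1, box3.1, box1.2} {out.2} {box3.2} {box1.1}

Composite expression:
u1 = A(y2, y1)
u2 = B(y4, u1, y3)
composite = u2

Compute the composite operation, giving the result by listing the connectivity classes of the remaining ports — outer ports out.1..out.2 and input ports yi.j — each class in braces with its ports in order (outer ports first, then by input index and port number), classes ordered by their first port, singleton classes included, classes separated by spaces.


Two ports join when wires chain via B-identified ports.
composing A on (y2, y1), with out.j its own outer ports: {out.1, out.2, y2.1, y2.2} {y1.1} {y1.2}
composing B on (y4, y2, y1, y3), with out.j its own outer ports: {out.1, y2.1, y2.2, y3.1, y4.2} {out.2} {y1.1} {y1.2} {y3.2} {y4.1}

{out.1, y2.1, y2.2, y3.1, y4.2} {out.2} {y1.1} {y1.2} {y3.2} {y4.1}


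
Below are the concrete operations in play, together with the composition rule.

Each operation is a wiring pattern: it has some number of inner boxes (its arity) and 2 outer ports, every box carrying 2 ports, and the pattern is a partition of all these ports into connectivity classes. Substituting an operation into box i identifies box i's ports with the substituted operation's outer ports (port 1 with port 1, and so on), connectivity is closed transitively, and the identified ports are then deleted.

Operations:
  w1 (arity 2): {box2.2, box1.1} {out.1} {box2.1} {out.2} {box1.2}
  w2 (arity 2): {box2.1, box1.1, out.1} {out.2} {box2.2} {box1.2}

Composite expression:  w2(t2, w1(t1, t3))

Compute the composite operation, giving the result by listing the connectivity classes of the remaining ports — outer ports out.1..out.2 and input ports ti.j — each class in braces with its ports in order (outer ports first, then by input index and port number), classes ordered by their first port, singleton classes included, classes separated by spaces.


{out.1, t2.1} {out.2} {t1.1, t3.2} {t1.2} {t2.2} {t3.1}

Reachability decides: close wires over w2-identified ports.
through w1, on inputs (t1, t3): {out.1} {out.2} {t1.1, t3.2} {t1.2} {t3.1} (out.j = stage outer ports)
through w2, on inputs (t2, t1, t3): {out.1, t2.1} {out.2} {t1.1, t3.2} {t1.2} {t2.2} {t3.1} (out.j = stage outer ports)


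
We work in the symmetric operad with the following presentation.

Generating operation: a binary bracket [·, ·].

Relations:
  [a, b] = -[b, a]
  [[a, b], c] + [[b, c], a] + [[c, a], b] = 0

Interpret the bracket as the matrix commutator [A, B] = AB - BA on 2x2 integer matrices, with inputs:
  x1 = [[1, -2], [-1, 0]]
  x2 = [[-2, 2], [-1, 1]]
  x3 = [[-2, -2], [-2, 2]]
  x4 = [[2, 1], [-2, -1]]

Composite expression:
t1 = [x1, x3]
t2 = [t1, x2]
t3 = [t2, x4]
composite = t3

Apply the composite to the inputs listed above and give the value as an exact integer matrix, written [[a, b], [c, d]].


[[58, 62], [-50, -58]]

[x1, x3] = [[2, -10], [6, -2]]
[[x1, x3], x2] = [[-2, -22], [-14, 2]]
[[[x1, x3], x2], x4] = [[58, 62], [-50, -58]]


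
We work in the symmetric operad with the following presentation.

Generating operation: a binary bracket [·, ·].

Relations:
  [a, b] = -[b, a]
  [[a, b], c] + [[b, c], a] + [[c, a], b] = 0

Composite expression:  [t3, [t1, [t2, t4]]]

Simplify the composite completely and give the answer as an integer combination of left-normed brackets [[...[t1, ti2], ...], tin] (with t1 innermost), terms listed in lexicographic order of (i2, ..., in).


-[[[t1, t2], t4], t3] + [[[t1, t4], t2], t3]


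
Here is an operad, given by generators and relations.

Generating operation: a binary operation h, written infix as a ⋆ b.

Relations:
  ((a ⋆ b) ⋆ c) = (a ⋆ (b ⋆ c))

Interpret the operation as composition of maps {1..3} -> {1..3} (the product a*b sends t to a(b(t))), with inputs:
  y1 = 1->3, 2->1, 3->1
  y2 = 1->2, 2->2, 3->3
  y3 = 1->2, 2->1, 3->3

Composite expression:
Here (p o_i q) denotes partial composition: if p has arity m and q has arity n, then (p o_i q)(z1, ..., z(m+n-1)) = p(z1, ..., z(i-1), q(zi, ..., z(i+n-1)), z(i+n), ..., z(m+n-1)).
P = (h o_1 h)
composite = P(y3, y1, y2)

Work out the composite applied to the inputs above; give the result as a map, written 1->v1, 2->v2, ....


1->2, 2->2, 3->2

(y3 ⋆ y1) = 1->3, 2->2, 3->2
((y3 ⋆ y1) ⋆ y2) = 1->2, 2->2, 3->2


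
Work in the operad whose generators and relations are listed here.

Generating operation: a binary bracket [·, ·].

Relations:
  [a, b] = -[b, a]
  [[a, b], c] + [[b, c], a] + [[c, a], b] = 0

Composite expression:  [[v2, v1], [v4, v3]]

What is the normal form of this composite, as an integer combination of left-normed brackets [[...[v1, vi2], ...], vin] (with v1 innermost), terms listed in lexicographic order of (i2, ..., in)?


Left-normed coefficients sit on the v1-initial expansion words.
Composite bracket: [[v2, v1], [v4, v3]]
Under [a, b] = ab - ba we get 8 signed associative words (2^3 = 8).
Coefficients come from the v1-initial words:
  from v1v2v3v4, sign +1: term +[[[v1, v2], v3], v4]
  from v1v2v4v3, sign -1: term -[[[v1, v2], v4], v3]

[[[v1, v2], v3], v4] - [[[v1, v2], v4], v3]


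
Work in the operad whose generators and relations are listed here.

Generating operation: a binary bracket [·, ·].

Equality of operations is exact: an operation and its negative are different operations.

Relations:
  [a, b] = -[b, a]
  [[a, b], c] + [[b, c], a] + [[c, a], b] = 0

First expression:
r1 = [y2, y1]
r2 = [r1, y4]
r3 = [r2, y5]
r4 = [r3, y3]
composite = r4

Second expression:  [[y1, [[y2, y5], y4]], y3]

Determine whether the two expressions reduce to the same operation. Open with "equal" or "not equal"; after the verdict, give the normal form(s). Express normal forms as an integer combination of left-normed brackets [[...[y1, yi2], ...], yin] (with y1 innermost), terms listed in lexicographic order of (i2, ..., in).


not equal — first -[[[[y1, y2], y4], y5], y3], second [[[[y1, y2], y5], y4], y3] - [[[[y1, y4], y2], y5], y3] + [[[[y1, y4], y5], y2], y3] - [[[[y1, y5], y2], y4], y3]

The first expression, normalized: -[[[[y1, y2], y4], y5], y3]
The second expression, normalized: [[[[y1, y2], y5], y4], y3] - [[[[y1, y4], y2], y5], y3] + [[[[y1, y4], y5], y2], y3] - [[[[y1, y5], y2], y4], y3]
They disagree, so not equal.


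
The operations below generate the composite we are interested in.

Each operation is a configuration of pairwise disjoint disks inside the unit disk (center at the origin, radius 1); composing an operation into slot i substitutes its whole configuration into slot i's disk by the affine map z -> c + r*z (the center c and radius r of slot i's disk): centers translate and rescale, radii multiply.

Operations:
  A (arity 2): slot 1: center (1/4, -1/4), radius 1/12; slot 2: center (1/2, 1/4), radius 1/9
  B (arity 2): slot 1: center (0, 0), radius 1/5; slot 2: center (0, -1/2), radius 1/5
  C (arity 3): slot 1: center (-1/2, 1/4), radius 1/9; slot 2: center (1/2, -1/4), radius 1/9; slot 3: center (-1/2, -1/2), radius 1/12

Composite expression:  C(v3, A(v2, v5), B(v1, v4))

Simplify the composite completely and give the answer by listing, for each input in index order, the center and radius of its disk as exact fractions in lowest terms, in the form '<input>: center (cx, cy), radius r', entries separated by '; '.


v1: center (-1/2, -1/2), radius 1/60; v2: center (19/36, -5/18), radius 1/108; v3: center (-1/2, 1/4), radius 1/9; v4: center (-1/2, -13/24), radius 1/60; v5: center (5/9, -2/9), radius 1/81

Only the slot chain above each v matters under C; compose those maps.
v3 passes through 1 substitution, ending at center (-1/2, 1/4), radius 1/9
v2 passes through 2 substitutions, ending at center (19/36, -5/18), radius 1/108
v5 passes through 2 substitutions, ending at center (5/9, -2/9), radius 1/81
v1 passes through 2 substitutions, ending at center (-1/2, -1/2), radius 1/60
v4 passes through 2 substitutions, ending at center (-1/2, -13/24), radius 1/60


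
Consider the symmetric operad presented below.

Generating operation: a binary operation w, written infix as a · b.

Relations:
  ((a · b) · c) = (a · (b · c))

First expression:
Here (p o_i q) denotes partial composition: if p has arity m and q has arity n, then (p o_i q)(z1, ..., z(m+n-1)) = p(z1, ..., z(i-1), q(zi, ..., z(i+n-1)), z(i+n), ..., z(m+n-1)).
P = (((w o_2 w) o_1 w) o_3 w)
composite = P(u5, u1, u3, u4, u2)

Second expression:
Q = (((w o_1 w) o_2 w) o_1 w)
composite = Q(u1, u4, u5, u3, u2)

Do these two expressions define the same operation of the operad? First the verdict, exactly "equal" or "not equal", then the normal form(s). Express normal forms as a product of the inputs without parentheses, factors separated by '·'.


not equal: they reduce to u5 · u1 · u3 · u4 · u2 and u1 · u4 · u5 · u3 · u2


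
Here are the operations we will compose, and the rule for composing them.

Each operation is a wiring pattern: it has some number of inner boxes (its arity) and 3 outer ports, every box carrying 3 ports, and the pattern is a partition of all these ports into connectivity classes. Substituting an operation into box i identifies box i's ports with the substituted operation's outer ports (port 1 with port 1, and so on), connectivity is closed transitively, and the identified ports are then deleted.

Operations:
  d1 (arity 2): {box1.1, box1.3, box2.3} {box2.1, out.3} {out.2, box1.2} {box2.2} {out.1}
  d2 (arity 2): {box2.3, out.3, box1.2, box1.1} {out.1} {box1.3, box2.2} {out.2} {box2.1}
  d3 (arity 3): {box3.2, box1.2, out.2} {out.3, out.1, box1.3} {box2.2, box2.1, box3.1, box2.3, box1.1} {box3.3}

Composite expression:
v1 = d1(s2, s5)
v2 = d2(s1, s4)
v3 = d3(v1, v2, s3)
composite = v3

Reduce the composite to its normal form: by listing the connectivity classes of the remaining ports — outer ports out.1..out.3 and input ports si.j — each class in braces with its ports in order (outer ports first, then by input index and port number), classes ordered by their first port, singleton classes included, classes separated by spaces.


Two ports join when wires chain via d3-identified ports.
through d1, on inputs (s2, s5): {out.1} {out.2, s2.2} {out.3, s5.1} {s2.1, s2.3, s5.3} {s5.2} (out.j = stage outer ports)
through d2, on inputs (s1, s4): {out.1} {out.2} {out.3, s1.1, s1.2, s4.3} {s1.3, s4.2} {s4.1} (out.j = stage outer ports)
through d3, on inputs (s2, s5, s1, s4, s3): {out.1, out.3, s5.1} {out.2, s2.2, s3.2} {s1.1, s1.2, s3.1, s4.3} {s1.3, s4.2} {s2.1, s2.3, s5.3} {s3.3} {s4.1} {s5.2} (out.j = stage outer ports)

{out.1, out.3, s5.1} {out.2, s2.2, s3.2} {s1.1, s1.2, s3.1, s4.3} {s1.3, s4.2} {s2.1, s2.3, s5.3} {s3.3} {s4.1} {s5.2}


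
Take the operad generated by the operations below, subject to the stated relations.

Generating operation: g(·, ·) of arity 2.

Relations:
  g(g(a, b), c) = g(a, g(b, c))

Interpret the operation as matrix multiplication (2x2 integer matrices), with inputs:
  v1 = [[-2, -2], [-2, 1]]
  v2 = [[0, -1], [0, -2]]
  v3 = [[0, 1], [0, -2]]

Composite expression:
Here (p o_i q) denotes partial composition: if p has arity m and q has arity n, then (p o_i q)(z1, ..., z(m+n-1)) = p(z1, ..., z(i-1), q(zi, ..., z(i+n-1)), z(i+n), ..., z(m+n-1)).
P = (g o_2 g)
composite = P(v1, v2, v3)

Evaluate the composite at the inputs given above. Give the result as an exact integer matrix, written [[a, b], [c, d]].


g(v2, v3) = [[0, 2], [0, 4]]
g(v1, g(v2, v3)) = [[0, -12], [0, 0]]

[[0, -12], [0, 0]]


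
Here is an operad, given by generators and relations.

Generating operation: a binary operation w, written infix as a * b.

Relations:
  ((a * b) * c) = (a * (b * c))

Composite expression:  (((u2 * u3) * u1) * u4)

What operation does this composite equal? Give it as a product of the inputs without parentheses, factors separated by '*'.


Under associativity of w, the answer is the u's in reading order.
(u2 * u3) flattens to u2 * u3
((u2 * u3) * u1) flattens to u2 * u3 * u1
(((u2 * u3) * u1) * u4) flattens to u2 * u3 * u1 * u4

u2 * u3 * u1 * u4


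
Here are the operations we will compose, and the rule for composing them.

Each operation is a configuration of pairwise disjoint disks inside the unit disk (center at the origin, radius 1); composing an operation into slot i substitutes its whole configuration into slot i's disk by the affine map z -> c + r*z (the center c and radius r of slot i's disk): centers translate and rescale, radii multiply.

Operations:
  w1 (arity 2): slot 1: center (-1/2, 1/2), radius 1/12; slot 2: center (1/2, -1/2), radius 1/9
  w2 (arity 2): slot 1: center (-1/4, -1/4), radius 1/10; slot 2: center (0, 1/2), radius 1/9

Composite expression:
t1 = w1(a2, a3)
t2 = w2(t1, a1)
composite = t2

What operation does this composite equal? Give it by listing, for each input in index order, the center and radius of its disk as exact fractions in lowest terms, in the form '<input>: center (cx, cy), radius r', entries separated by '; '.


a1: center (0, 1/2), radius 1/9; a2: center (-3/10, -1/5), radius 1/120; a3: center (-1/5, -3/10), radius 1/90

Only the slot chain above each a matters under w2; compose those maps.
for a2, the 2-step affine chain lands on center (-3/10, -1/5), radius 1/120
for a3, the 2-step affine chain lands on center (-1/5, -3/10), radius 1/90
for a1, the 1-step affine chain lands on center (0, 1/2), radius 1/9


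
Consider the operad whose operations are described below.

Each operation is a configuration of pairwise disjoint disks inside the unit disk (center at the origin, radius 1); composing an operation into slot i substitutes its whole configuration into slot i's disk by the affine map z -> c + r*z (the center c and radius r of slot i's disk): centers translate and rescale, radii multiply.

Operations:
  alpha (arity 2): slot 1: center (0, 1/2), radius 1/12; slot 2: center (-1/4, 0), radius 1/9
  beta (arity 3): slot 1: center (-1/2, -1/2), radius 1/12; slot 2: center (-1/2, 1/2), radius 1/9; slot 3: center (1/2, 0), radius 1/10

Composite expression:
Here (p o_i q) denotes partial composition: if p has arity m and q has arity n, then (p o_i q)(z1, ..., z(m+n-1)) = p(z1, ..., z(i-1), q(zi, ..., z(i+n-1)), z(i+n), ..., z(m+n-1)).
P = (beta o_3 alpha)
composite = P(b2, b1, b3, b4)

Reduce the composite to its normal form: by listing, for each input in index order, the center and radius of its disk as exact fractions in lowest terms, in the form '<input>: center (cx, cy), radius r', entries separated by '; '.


b1: center (-1/2, 1/2), radius 1/9; b2: center (-1/2, -1/2), radius 1/12; b3: center (1/2, 1/20), radius 1/120; b4: center (19/40, 0), radius 1/90

Nesting under beta composes maps z -> c + r*z down each b-path.
b2 passes through 1 substitution, ending at center (-1/2, -1/2), radius 1/12
b1 passes through 1 substitution, ending at center (-1/2, 1/2), radius 1/9
b3 passes through 2 substitutions, ending at center (1/2, 1/20), radius 1/120
b4 passes through 2 substitutions, ending at center (19/40, 0), radius 1/90


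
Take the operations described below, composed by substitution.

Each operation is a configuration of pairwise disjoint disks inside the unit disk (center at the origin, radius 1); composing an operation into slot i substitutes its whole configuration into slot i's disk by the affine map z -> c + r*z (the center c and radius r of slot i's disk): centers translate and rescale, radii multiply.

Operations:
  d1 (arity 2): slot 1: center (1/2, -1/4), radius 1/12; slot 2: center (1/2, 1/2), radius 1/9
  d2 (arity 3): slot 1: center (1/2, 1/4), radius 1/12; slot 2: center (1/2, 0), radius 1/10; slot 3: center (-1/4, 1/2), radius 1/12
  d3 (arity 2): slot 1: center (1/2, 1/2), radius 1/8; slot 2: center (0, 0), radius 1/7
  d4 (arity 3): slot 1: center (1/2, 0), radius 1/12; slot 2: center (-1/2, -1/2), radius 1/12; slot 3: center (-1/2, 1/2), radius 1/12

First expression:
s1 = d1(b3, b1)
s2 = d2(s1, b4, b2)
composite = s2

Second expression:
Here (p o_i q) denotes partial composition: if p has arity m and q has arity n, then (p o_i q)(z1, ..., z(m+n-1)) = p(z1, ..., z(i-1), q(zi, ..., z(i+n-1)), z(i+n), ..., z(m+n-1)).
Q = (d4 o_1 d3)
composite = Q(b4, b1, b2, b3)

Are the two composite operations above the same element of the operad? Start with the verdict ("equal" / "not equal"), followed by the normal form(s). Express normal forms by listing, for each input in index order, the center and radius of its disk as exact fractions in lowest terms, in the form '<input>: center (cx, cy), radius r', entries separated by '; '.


not equal; the first gives b1: center (13/24, 7/24), radius 1/108; b2: center (-1/4, 1/2), radius 1/12; b3: center (13/24, 11/48), radius 1/144; b4: center (1/2, 0), radius 1/10 and the second b1: center (1/2, 0), radius 1/84; b2: center (-1/2, -1/2), radius 1/12; b3: center (-1/2, 1/2), radius 1/12; b4: center (13/24, 1/24), radius 1/96

The first expression, normalized: b1: center (13/24, 7/24), radius 1/108; b2: center (-1/4, 1/2), radius 1/12; b3: center (13/24, 11/48), radius 1/144; b4: center (1/2, 0), radius 1/10
The second expression, normalized: b1: center (1/2, 0), radius 1/84; b2: center (-1/2, -1/2), radius 1/12; b3: center (-1/2, 1/2), radius 1/12; b4: center (13/24, 1/24), radius 1/96
They disagree, so not equal.


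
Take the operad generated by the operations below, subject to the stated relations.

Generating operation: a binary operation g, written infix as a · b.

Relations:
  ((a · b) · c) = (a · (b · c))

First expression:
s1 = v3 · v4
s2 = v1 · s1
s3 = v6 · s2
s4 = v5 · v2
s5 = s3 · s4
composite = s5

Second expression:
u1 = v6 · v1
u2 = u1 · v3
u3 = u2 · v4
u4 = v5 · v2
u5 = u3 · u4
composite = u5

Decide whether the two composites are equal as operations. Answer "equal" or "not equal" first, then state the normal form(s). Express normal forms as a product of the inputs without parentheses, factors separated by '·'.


equal; both compose to v6 · v1 · v3 · v4 · v5 · v2

In normal form, the first expression is v6 · v1 · v3 · v4 · v5 · v2
In normal form, the second expression is v6 · v1 · v3 · v4 · v5 · v2
Identical normal forms: equal.


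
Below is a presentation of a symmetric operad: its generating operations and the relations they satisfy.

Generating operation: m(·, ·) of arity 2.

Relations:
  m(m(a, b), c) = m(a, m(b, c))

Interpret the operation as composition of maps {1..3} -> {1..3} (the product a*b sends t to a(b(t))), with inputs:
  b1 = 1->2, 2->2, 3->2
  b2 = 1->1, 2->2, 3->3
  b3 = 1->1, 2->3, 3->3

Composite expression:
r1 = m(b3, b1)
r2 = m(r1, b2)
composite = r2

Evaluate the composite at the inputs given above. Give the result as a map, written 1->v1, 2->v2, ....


m(b3, b1) = 1->3, 2->3, 3->3
m(m(b3, b1), b2) = 1->3, 2->3, 3->3

1->3, 2->3, 3->3


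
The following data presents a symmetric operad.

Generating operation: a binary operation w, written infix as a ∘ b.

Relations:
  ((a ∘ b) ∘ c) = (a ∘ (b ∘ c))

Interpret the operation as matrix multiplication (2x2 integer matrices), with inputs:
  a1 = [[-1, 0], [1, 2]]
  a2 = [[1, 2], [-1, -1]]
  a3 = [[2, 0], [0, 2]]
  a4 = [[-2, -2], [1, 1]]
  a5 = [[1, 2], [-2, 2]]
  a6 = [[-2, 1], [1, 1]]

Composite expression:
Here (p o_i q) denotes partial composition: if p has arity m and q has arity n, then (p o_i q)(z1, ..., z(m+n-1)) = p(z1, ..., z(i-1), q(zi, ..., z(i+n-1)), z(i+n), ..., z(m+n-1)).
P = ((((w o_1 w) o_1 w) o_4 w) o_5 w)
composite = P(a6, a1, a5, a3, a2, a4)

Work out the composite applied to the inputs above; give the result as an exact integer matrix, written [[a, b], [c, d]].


(a6 ∘ a1) = [[3, 2], [0, 2]]
((a6 ∘ a1) ∘ a5) = [[-1, 10], [-4, 4]]
(a2 ∘ a4) = [[0, 0], [1, 1]]
(a3 ∘ (a2 ∘ a4)) = [[0, 0], [2, 2]]
(((a6 ∘ a1) ∘ a5) ∘ (a3 ∘ (a2 ∘ a4))) = [[20, 20], [8, 8]]

[[20, 20], [8, 8]]


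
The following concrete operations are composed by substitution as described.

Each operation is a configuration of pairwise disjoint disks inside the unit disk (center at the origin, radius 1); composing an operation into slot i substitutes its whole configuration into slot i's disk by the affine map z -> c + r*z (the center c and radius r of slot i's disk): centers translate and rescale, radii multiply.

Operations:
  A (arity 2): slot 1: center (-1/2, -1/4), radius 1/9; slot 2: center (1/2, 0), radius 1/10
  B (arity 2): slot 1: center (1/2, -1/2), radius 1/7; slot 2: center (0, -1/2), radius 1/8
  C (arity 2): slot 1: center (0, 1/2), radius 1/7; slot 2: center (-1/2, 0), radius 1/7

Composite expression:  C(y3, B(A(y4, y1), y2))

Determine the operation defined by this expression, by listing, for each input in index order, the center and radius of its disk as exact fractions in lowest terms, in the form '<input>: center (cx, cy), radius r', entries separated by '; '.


y1: center (-41/98, -1/14), radius 1/490; y2: center (-1/2, -1/14), radius 1/56; y3: center (0, 1/2), radius 1/7; y4: center (-43/98, -15/196), radius 1/441

Follow each y-input down from C: c' goes to c + r*c', radius to r*r'.
for y3, the 1-step affine chain lands on center (0, 1/2), radius 1/7
for y4, the 3-step affine chain lands on center (-43/98, -15/196), radius 1/441
for y1, the 3-step affine chain lands on center (-41/98, -1/14), radius 1/490
for y2, the 2-step affine chain lands on center (-1/2, -1/14), radius 1/56


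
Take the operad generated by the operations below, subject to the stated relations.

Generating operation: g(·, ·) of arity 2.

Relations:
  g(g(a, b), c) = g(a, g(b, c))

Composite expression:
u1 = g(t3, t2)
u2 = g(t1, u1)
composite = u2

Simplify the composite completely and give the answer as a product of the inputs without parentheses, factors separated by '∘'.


t1 ∘ t3 ∘ t2

Every regrouping of g is equal, so read the t-inputs in written order.
g(t3, t2) reduces to t3 ∘ t2
g(t1, g(t3, t2)) reduces to t1 ∘ t3 ∘ t2


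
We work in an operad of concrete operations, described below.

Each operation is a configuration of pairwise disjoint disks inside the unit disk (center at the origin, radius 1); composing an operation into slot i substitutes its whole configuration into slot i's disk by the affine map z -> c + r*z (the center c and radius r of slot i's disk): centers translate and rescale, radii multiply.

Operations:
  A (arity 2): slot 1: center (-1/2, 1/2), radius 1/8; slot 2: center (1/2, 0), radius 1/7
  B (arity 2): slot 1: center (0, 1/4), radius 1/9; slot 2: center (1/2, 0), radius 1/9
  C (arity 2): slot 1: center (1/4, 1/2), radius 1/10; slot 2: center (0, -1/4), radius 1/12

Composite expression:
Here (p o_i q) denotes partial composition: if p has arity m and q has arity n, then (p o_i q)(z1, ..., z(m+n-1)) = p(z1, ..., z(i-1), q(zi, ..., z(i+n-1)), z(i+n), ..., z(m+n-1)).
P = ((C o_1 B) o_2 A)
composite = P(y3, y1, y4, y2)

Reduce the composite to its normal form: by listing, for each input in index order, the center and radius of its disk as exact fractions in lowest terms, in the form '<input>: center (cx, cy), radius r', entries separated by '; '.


y1: center (53/180, 91/180), radius 1/720; y2: center (0, -1/4), radius 1/12; y3: center (1/4, 21/40), radius 1/90; y4: center (11/36, 1/2), radius 1/630

Each y-disk chains the slot maps above it in C; radii multiply.
y3 passes through 2 substitutions, ending at center (1/4, 21/40), radius 1/90
y1 passes through 3 substitutions, ending at center (53/180, 91/180), radius 1/720
y4 passes through 3 substitutions, ending at center (11/36, 1/2), radius 1/630
y2 passes through 1 substitution, ending at center (0, -1/4), radius 1/12


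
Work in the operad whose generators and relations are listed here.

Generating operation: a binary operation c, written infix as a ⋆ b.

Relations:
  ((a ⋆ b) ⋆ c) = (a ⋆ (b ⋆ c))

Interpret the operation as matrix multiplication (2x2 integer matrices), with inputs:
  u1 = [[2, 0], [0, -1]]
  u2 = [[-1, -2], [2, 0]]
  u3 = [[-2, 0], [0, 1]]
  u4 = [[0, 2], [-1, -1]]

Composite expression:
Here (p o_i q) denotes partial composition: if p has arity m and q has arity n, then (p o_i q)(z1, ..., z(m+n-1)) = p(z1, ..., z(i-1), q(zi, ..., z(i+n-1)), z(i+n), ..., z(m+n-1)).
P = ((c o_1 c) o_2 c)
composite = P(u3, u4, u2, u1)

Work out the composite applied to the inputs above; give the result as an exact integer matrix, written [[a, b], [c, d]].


[[-16, 0], [-2, -2]]


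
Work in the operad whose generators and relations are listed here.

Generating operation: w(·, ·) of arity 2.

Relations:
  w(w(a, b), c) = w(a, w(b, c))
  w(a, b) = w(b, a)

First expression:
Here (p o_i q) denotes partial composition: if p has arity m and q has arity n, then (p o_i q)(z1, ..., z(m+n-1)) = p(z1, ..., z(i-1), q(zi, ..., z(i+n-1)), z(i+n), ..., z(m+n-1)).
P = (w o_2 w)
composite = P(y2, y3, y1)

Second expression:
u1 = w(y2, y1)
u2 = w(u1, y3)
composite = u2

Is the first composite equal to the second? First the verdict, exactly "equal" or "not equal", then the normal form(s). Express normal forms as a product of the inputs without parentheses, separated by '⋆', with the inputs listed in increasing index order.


Reducing the first expression gives y1 ⋆ y2 ⋆ y3
Reducing the second expression gives y1 ⋆ y2 ⋆ y3
The forms coincide; equal.

equal; both compose to y1 ⋆ y2 ⋆ y3


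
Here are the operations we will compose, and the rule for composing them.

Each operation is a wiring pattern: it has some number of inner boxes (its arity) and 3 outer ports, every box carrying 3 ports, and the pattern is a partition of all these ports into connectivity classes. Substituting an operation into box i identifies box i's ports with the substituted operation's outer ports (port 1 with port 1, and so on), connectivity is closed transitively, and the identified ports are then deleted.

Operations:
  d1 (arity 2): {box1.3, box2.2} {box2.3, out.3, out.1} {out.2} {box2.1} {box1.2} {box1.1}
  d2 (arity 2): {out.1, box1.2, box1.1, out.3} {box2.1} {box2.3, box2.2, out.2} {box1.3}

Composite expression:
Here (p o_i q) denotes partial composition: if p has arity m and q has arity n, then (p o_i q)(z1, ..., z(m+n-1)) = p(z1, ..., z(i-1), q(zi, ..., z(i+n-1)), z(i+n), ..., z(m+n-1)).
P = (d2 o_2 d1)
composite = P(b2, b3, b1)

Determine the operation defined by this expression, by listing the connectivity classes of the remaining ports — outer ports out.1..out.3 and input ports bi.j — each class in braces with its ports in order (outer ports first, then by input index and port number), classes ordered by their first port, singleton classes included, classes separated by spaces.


Connectivity passes through glued d2-boundaries; trace each wire chain.
through d1, on inputs (b3, b1): {out.1, out.3, b1.3} {out.2} {b1.1} {b1.2, b3.3} {b3.1} {b3.2} (out.j = stage outer ports)
through d2, on inputs (b2, b3, b1): {out.1, out.3, b2.1, b2.2} {out.2, b1.3} {b1.1} {b1.2, b3.3} {b2.3} {b3.1} {b3.2} (out.j = stage outer ports)

{out.1, out.3, b2.1, b2.2} {out.2, b1.3} {b1.1} {b1.2, b3.3} {b2.3} {b3.1} {b3.2}


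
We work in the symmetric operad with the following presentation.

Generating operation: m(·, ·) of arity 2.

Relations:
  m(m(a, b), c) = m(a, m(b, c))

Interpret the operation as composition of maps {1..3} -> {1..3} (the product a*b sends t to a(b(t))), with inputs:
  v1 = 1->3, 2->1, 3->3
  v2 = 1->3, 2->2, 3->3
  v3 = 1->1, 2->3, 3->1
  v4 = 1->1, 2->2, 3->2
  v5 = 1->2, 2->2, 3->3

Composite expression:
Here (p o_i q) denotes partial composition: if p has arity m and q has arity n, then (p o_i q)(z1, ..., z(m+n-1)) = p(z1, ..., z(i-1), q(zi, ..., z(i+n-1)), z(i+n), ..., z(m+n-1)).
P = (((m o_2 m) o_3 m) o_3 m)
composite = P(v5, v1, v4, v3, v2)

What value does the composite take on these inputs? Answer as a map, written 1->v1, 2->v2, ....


1->3, 2->2, 3->3

m(v4, v3) = 1->1, 2->2, 3->1
m(m(v4, v3), v2) = 1->1, 2->2, 3->1
m(v1, m(m(v4, v3), v2)) = 1->3, 2->1, 3->3
m(v5, m(v1, m(m(v4, v3), v2))) = 1->3, 2->2, 3->3


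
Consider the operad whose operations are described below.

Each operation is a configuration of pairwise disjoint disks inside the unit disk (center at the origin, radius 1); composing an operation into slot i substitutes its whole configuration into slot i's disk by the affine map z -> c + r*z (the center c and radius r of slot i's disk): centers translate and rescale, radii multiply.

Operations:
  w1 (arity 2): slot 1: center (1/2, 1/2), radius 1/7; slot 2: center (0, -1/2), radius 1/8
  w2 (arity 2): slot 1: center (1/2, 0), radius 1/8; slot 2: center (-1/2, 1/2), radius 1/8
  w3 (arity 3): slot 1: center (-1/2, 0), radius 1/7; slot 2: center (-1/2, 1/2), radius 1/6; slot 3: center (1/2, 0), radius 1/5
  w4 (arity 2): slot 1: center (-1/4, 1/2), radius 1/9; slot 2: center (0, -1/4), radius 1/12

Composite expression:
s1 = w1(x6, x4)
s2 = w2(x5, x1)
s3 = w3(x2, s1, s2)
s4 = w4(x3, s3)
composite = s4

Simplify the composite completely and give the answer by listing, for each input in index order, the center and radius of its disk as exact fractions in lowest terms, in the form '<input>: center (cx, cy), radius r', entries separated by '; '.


x1: center (1/30, -29/120), radius 1/480; x2: center (-1/24, -1/4), radius 1/84; x3: center (-1/4, 1/2), radius 1/9; x4: center (-1/24, -31/144), radius 1/576; x5: center (1/20, -1/4), radius 1/480; x6: center (-5/144, -29/144), radius 1/504

Each x-disk chains the slot maps above it in w4; radii multiply.
for x3, the 1-step affine chain lands on center (-1/4, 1/2), radius 1/9
for x2, the 2-step affine chain lands on center (-1/24, -1/4), radius 1/84
for x6, the 3-step affine chain lands on center (-5/144, -29/144), radius 1/504
for x4, the 3-step affine chain lands on center (-1/24, -31/144), radius 1/576
for x5, the 3-step affine chain lands on center (1/20, -1/4), radius 1/480
for x1, the 3-step affine chain lands on center (1/30, -29/120), radius 1/480


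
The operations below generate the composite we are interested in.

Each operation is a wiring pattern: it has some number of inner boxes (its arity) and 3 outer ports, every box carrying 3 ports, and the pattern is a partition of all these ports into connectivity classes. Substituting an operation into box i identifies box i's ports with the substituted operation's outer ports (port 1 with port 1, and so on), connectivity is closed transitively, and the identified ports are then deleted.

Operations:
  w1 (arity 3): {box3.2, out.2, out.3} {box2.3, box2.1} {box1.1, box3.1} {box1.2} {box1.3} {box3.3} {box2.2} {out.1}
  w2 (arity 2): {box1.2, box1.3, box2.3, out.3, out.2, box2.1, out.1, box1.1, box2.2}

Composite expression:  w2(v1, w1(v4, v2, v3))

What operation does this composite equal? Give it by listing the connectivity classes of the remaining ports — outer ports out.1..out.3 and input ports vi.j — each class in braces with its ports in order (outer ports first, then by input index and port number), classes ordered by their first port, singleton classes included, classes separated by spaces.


Two ports join when wires chain via w2-identified ports.
stage w1: inputs (v4, v2, v3), connectivity {out.1} {out.2, out.3, v3.2} {v2.1, v2.3} {v2.2} {v3.1, v4.1} {v3.3} {v4.2} {v4.3}, out.j its boundary
stage w2: inputs (v1, v4, v2, v3), connectivity {out.1, out.2, out.3, v1.1, v1.2, v1.3, v3.2} {v2.1, v2.3} {v2.2} {v3.1, v4.1} {v3.3} {v4.2} {v4.3}, out.j its boundary

{out.1, out.2, out.3, v1.1, v1.2, v1.3, v3.2} {v2.1, v2.3} {v2.2} {v3.1, v4.1} {v3.3} {v4.2} {v4.3}
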